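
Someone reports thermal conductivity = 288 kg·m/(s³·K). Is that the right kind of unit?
Yes

thermal conductivity has SI base units: kg * m / (s^3 * K)
kg·m/(s³·K) reduces to the same SI base units, so it is a valid unit for thermal conductivity.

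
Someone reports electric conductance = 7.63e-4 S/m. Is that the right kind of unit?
No

electric conductance has SI base units: A^2 * s^3 / (kg * m^2)
S/m does NOT reduce to A^2 * s^3 / (kg * m^2); a valid unit for electric conductance would be e.g. S.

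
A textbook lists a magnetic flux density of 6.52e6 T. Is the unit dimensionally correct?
Yes

magnetic flux density has SI base units: kg / (A * s^2)
T reduces to the same SI base units, so it is a valid unit for magnetic flux density.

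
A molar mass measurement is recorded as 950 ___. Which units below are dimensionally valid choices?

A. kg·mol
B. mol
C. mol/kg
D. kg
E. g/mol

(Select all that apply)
E

molar mass has SI base units: kg / mol

Checking each option against kg / mol:
  A. kg·mol: ✗ does not match
  B. mol: ✗ does not match
  C. mol/kg: ✗ does not match
  D. kg: ✗ does not match
  E. g/mol: ✓ matches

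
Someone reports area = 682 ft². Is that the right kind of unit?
Yes

area has SI base units: m^2
ft² reduces to the same SI base units, so it is a valid unit for area.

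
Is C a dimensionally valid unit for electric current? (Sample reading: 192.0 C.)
No

electric current has SI base units: A
C does NOT reduce to A; a valid unit for electric current would be e.g. A.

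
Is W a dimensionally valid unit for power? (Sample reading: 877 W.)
Yes

power has SI base units: kg * m^2 / s^3
W reduces to the same SI base units, so it is a valid unit for power.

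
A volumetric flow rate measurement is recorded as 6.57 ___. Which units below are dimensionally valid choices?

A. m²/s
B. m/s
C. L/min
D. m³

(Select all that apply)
C

volumetric flow rate has SI base units: m^3 / s

Checking each option against m^3 / s:
  A. m²/s: ✗ does not match
  B. m/s: ✗ does not match
  C. L/min: ✓ matches
  D. m³: ✗ does not match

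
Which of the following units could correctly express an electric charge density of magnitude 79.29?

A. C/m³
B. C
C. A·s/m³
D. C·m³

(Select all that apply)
A, C

electric charge density has SI base units: A * s / m^3

Checking each option against A * s / m^3:
  A. C/m³: ✓ matches
  B. C: ✗ does not match
  C. A·s/m³: ✓ matches
  D. C·m³: ✗ does not match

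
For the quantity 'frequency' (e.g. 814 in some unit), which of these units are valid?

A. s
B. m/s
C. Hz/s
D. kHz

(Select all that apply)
D

frequency has SI base units: 1 / s

Checking each option against 1 / s:
  A. s: ✗ does not match
  B. m/s: ✗ does not match
  C. Hz/s: ✗ does not match
  D. kHz: ✓ matches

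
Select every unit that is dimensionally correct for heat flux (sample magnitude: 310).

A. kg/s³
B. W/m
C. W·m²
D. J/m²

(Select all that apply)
A

heat flux has SI base units: kg / s^3

Checking each option against kg / s^3:
  A. kg/s³: ✓ matches
  B. W/m: ✗ does not match
  C. W·m²: ✗ does not match
  D. J/m²: ✗ does not match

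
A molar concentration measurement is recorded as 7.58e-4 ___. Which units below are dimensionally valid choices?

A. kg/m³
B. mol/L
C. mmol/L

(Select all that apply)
B, C

molar concentration has SI base units: mol / m^3

Checking each option against mol / m^3:
  A. kg/m³: ✗ does not match
  B. mol/L: ✓ matches
  C. mmol/L: ✓ matches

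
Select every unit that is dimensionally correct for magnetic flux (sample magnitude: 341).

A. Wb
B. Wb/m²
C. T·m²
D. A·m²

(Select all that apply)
A, C

magnetic flux has SI base units: kg * m^2 / (A * s^2)

Checking each option against kg * m^2 / (A * s^2):
  A. Wb: ✓ matches
  B. Wb/m²: ✗ does not match
  C. T·m²: ✓ matches
  D. A·m²: ✗ does not match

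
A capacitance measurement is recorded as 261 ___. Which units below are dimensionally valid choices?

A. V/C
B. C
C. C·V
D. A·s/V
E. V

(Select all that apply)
D

capacitance has SI base units: A^2 * s^4 / (kg * m^2)

Checking each option against A^2 * s^4 / (kg * m^2):
  A. V/C: ✗ does not match
  B. C: ✗ does not match
  C. C·V: ✗ does not match
  D. A·s/V: ✓ matches
  E. V: ✗ does not match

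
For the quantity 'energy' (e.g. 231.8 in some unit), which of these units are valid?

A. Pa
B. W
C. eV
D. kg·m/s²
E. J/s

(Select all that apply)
C

energy has SI base units: kg * m^2 / s^2

Checking each option against kg * m^2 / s^2:
  A. Pa: ✗ does not match
  B. W: ✗ does not match
  C. eV: ✓ matches
  D. kg·m/s²: ✗ does not match
  E. J/s: ✗ does not match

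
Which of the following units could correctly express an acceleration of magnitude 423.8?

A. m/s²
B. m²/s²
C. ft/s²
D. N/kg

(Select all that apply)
A, C, D

acceleration has SI base units: m / s^2

Checking each option against m / s^2:
  A. m/s²: ✓ matches
  B. m²/s²: ✗ does not match
  C. ft/s²: ✓ matches
  D. N/kg: ✓ matches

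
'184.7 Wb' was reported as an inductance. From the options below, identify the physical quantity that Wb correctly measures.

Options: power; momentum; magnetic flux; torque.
magnetic flux

inductance should have units dimensionally equivalent to kg * m^2 / (A^2 * s^2) (e.g. H).
The given unit 'Wb' reduces to kg * m^2 / (A * s^2). Of the listed options, that is the dimensionality of magnetic flux.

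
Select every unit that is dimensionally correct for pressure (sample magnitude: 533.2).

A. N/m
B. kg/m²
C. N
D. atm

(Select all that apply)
D

pressure has SI base units: kg / (m * s^2)

Checking each option against kg / (m * s^2):
  A. N/m: ✗ does not match
  B. kg/m²: ✗ does not match
  C. N: ✗ does not match
  D. atm: ✓ matches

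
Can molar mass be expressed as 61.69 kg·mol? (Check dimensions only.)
No

molar mass has SI base units: kg / mol
kg·mol does NOT reduce to kg / mol; a valid unit for molar mass would be e.g. kg/mol.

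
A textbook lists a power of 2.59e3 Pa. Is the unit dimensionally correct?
No

power has SI base units: kg * m^2 / s^3
Pa does NOT reduce to kg * m^2 / s^3; a valid unit for power would be e.g. W.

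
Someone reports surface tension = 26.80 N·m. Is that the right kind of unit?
No

surface tension has SI base units: kg / s^2
N·m does NOT reduce to kg / s^2; a valid unit for surface tension would be e.g. N/m.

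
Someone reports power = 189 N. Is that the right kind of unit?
No

power has SI base units: kg * m^2 / s^3
N does NOT reduce to kg * m^2 / s^3; a valid unit for power would be e.g. W.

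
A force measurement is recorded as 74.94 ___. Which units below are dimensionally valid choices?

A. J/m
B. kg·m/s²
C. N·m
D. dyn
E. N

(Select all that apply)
A, B, D, E

force has SI base units: kg * m / s^2

Checking each option against kg * m / s^2:
  A. J/m: ✓ matches
  B. kg·m/s²: ✓ matches
  C. N·m: ✗ does not match
  D. dyn: ✓ matches
  E. N: ✓ matches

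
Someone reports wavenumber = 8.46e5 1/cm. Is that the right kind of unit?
Yes

wavenumber has SI base units: 1 / m
1/cm reduces to the same SI base units, so it is a valid unit for wavenumber.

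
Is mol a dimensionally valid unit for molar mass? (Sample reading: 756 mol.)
No

molar mass has SI base units: kg / mol
mol does NOT reduce to kg / mol; a valid unit for molar mass would be e.g. kg/mol.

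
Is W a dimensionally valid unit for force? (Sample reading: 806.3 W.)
No

force has SI base units: kg * m / s^2
W does NOT reduce to kg * m / s^2; a valid unit for force would be e.g. N.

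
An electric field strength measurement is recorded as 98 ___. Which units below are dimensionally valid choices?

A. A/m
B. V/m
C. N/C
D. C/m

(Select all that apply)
B, C

electric field strength has SI base units: kg * m / (A * s^3)

Checking each option against kg * m / (A * s^3):
  A. A/m: ✗ does not match
  B. V/m: ✓ matches
  C. N/C: ✓ matches
  D. C/m: ✗ does not match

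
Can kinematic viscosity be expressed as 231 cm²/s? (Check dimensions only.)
Yes

kinematic viscosity has SI base units: m^2 / s
cm²/s reduces to the same SI base units, so it is a valid unit for kinematic viscosity.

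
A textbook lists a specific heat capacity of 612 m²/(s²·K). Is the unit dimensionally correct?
Yes

specific heat capacity has SI base units: m^2 / (s^2 * K)
m²/(s²·K) reduces to the same SI base units, so it is a valid unit for specific heat capacity.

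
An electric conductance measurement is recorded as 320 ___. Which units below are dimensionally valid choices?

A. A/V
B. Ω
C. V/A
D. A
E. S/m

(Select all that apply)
A

electric conductance has SI base units: A^2 * s^3 / (kg * m^2)

Checking each option against A^2 * s^3 / (kg * m^2):
  A. A/V: ✓ matches
  B. Ω: ✗ does not match
  C. V/A: ✗ does not match
  D. A: ✗ does not match
  E. S/m: ✗ does not match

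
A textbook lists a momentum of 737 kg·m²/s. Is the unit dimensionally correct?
No

momentum has SI base units: kg * m / s
kg·m²/s does NOT reduce to kg * m / s; a valid unit for momentum would be e.g. kg·m/s.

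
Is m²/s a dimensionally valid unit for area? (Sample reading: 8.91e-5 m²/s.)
No

area has SI base units: m^2
m²/s does NOT reduce to m^2; a valid unit for area would be e.g. m².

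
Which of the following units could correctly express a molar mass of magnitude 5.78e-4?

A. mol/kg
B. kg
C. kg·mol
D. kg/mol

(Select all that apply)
D

molar mass has SI base units: kg / mol

Checking each option against kg / mol:
  A. mol/kg: ✗ does not match
  B. kg: ✗ does not match
  C. kg·mol: ✗ does not match
  D. kg/mol: ✓ matches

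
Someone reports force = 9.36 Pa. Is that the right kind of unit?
No

force has SI base units: kg * m / s^2
Pa does NOT reduce to kg * m / s^2; a valid unit for force would be e.g. N.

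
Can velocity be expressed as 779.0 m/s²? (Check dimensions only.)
No

velocity has SI base units: m / s
m/s² does NOT reduce to m / s; a valid unit for velocity would be e.g. m/s.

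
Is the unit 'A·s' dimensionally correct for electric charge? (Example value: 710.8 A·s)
Yes

electric charge has SI base units: A * s
A·s reduces to the same SI base units, so it is a valid unit for electric charge.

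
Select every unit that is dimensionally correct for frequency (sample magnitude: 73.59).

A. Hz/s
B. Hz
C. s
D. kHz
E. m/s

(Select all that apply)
B, D

frequency has SI base units: 1 / s

Checking each option against 1 / s:
  A. Hz/s: ✗ does not match
  B. Hz: ✓ matches
  C. s: ✗ does not match
  D. kHz: ✓ matches
  E. m/s: ✗ does not match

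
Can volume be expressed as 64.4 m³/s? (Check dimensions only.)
No

volume has SI base units: m^3
m³/s does NOT reduce to m^3; a valid unit for volume would be e.g. m³.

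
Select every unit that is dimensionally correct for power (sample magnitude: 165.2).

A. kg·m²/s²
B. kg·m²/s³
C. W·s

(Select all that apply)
B

power has SI base units: kg * m^2 / s^3

Checking each option against kg * m^2 / s^3:
  A. kg·m²/s²: ✗ does not match
  B. kg·m²/s³: ✓ matches
  C. W·s: ✗ does not match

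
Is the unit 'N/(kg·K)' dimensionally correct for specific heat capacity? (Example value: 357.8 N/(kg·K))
No

specific heat capacity has SI base units: m^2 / (s^2 * K)
N/(kg·K) does NOT reduce to m^2 / (s^2 * K); a valid unit for specific heat capacity would be e.g. J/(kg·K).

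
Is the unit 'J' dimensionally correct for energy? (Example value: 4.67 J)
Yes

energy has SI base units: kg * m^2 / s^2
J reduces to the same SI base units, so it is a valid unit for energy.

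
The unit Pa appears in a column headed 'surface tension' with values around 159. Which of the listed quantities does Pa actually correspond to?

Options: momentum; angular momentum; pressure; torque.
pressure

surface tension should have units dimensionally equivalent to kg / s^2 (e.g. N/m).
The given unit 'Pa' reduces to kg / (m * s^2). Of the listed options, that is the dimensionality of pressure.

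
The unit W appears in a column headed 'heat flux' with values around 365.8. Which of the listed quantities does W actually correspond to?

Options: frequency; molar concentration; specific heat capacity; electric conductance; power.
power

heat flux should have units dimensionally equivalent to kg / s^3 (e.g. W/m²).
The given unit 'W' reduces to kg * m^2 / s^3. Of the listed options, that is the dimensionality of power.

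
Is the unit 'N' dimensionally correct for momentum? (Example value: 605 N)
No

momentum has SI base units: kg * m / s
N does NOT reduce to kg * m / s; a valid unit for momentum would be e.g. kg·m/s.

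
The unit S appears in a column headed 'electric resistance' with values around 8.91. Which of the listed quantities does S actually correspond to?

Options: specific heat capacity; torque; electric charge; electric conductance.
electric conductance

electric resistance should have units dimensionally equivalent to kg * m^2 / (A^2 * s^3) (e.g. Ω).
The given unit 'S' reduces to A^2 * s^3 / (kg * m^2). Of the listed options, that is the dimensionality of electric conductance.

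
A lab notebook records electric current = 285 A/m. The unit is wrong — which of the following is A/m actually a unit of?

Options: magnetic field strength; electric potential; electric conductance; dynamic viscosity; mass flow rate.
magnetic field strength

electric current should have units dimensionally equivalent to A (e.g. A).
The given unit 'A/m' reduces to A / m. Of the listed options, that is the dimensionality of magnetic field strength.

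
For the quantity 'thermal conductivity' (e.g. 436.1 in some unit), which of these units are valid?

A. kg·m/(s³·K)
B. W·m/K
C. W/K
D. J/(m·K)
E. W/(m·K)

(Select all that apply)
A, E

thermal conductivity has SI base units: kg * m / (s^3 * K)

Checking each option against kg * m / (s^3 * K):
  A. kg·m/(s³·K): ✓ matches
  B. W·m/K: ✗ does not match
  C. W/K: ✗ does not match
  D. J/(m·K): ✗ does not match
  E. W/(m·K): ✓ matches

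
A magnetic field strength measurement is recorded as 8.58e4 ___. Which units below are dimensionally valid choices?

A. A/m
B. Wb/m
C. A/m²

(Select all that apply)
A

magnetic field strength has SI base units: A / m

Checking each option against A / m:
  A. A/m: ✓ matches
  B. Wb/m: ✗ does not match
  C. A/m²: ✗ does not match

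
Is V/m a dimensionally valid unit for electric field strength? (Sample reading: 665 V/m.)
Yes

electric field strength has SI base units: kg * m / (A * s^3)
V/m reduces to the same SI base units, so it is a valid unit for electric field strength.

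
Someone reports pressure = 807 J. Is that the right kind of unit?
No

pressure has SI base units: kg / (m * s^2)
J does NOT reduce to kg / (m * s^2); a valid unit for pressure would be e.g. Pa.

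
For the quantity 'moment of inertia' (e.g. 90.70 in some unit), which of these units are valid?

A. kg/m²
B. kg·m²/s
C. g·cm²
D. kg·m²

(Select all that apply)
C, D

moment of inertia has SI base units: kg * m^2

Checking each option against kg * m^2:
  A. kg/m²: ✗ does not match
  B. kg·m²/s: ✗ does not match
  C. g·cm²: ✓ matches
  D. kg·m²: ✓ matches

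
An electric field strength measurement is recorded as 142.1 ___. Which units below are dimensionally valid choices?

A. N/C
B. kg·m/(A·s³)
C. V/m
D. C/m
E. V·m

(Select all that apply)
A, B, C

electric field strength has SI base units: kg * m / (A * s^3)

Checking each option against kg * m / (A * s^3):
  A. N/C: ✓ matches
  B. kg·m/(A·s³): ✓ matches
  C. V/m: ✓ matches
  D. C/m: ✗ does not match
  E. V·m: ✗ does not match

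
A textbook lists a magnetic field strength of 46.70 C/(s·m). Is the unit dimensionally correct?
Yes

magnetic field strength has SI base units: A / m
C/(s·m) reduces to the same SI base units, so it is a valid unit for magnetic field strength.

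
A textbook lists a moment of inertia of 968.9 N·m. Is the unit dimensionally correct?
No

moment of inertia has SI base units: kg * m^2
N·m does NOT reduce to kg * m^2; a valid unit for moment of inertia would be e.g. kg·m².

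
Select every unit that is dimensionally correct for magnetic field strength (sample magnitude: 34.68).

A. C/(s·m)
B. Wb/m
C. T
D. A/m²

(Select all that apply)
A

magnetic field strength has SI base units: A / m

Checking each option against A / m:
  A. C/(s·m): ✓ matches
  B. Wb/m: ✗ does not match
  C. T: ✗ does not match
  D. A/m²: ✗ does not match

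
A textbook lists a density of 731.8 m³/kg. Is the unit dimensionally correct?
No

density has SI base units: kg / m^3
m³/kg does NOT reduce to kg / m^3; a valid unit for density would be e.g. kg/m³.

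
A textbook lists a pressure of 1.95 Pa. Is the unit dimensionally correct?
Yes

pressure has SI base units: kg / (m * s^2)
Pa reduces to the same SI base units, so it is a valid unit for pressure.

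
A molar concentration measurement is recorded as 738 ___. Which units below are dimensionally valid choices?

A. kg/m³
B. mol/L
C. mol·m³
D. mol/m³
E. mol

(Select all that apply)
B, D

molar concentration has SI base units: mol / m^3

Checking each option against mol / m^3:
  A. kg/m³: ✗ does not match
  B. mol/L: ✓ matches
  C. mol·m³: ✗ does not match
  D. mol/m³: ✓ matches
  E. mol: ✗ does not match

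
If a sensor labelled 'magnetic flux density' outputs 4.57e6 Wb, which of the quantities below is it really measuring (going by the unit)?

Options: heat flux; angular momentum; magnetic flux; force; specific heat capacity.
magnetic flux

magnetic flux density should have units dimensionally equivalent to kg / (A * s^2) (e.g. T).
The given unit 'Wb' reduces to kg * m^2 / (A * s^2). Of the listed options, that is the dimensionality of magnetic flux.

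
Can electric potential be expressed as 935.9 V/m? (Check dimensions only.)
No

electric potential has SI base units: kg * m^2 / (A * s^3)
V/m does NOT reduce to kg * m^2 / (A * s^3); a valid unit for electric potential would be e.g. V.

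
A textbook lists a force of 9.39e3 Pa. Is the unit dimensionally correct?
No

force has SI base units: kg * m / s^2
Pa does NOT reduce to kg * m / s^2; a valid unit for force would be e.g. N.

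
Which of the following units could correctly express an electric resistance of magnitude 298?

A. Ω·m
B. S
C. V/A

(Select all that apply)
C

electric resistance has SI base units: kg * m^2 / (A^2 * s^3)

Checking each option against kg * m^2 / (A^2 * s^3):
  A. Ω·m: ✗ does not match
  B. S: ✗ does not match
  C. V/A: ✓ matches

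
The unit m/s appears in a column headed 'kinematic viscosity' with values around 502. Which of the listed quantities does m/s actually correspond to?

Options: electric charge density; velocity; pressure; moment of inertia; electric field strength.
velocity

kinematic viscosity should have units dimensionally equivalent to m^2 / s (e.g. m²/s).
The given unit 'm/s' reduces to m / s. Of the listed options, that is the dimensionality of velocity.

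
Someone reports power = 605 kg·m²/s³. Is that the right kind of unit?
Yes

power has SI base units: kg * m^2 / s^3
kg·m²/s³ reduces to the same SI base units, so it is a valid unit for power.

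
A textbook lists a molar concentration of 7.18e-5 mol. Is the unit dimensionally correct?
No

molar concentration has SI base units: mol / m^3
mol does NOT reduce to mol / m^3; a valid unit for molar concentration would be e.g. mol/m³.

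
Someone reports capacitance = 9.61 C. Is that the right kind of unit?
No

capacitance has SI base units: A^2 * s^4 / (kg * m^2)
C does NOT reduce to A^2 * s^4 / (kg * m^2); a valid unit for capacitance would be e.g. F.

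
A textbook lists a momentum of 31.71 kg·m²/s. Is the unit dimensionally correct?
No

momentum has SI base units: kg * m / s
kg·m²/s does NOT reduce to kg * m / s; a valid unit for momentum would be e.g. kg·m/s.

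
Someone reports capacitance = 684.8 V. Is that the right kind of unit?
No

capacitance has SI base units: A^2 * s^4 / (kg * m^2)
V does NOT reduce to A^2 * s^4 / (kg * m^2); a valid unit for capacitance would be e.g. F.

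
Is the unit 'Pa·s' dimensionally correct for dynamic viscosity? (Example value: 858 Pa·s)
Yes

dynamic viscosity has SI base units: kg / (m * s)
Pa·s reduces to the same SI base units, so it is a valid unit for dynamic viscosity.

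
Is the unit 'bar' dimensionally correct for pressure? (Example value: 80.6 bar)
Yes

pressure has SI base units: kg / (m * s^2)
bar reduces to the same SI base units, so it is a valid unit for pressure.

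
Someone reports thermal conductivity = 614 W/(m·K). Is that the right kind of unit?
Yes

thermal conductivity has SI base units: kg * m / (s^3 * K)
W/(m·K) reduces to the same SI base units, so it is a valid unit for thermal conductivity.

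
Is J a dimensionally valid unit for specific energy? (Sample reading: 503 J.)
No

specific energy has SI base units: m^2 / s^2
J does NOT reduce to m^2 / s^2; a valid unit for specific energy would be e.g. J/kg.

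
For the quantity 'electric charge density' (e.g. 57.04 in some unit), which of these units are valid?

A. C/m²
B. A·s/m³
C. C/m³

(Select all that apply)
B, C

electric charge density has SI base units: A * s / m^3

Checking each option against A * s / m^3:
  A. C/m²: ✗ does not match
  B. A·s/m³: ✓ matches
  C. C/m³: ✓ matches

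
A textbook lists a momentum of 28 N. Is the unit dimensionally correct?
No

momentum has SI base units: kg * m / s
N does NOT reduce to kg * m / s; a valid unit for momentum would be e.g. kg·m/s.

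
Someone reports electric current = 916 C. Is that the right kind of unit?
No

electric current has SI base units: A
C does NOT reduce to A; a valid unit for electric current would be e.g. A.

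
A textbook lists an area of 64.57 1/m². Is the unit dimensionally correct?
No

area has SI base units: m^2
1/m² does NOT reduce to m^2; a valid unit for area would be e.g. m².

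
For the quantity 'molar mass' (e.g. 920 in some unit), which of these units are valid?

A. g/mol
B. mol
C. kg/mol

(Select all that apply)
A, C

molar mass has SI base units: kg / mol

Checking each option against kg / mol:
  A. g/mol: ✓ matches
  B. mol: ✗ does not match
  C. kg/mol: ✓ matches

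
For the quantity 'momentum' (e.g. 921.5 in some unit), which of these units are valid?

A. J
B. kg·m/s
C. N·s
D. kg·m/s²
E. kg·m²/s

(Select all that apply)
B, C

momentum has SI base units: kg * m / s

Checking each option against kg * m / s:
  A. J: ✗ does not match
  B. kg·m/s: ✓ matches
  C. N·s: ✓ matches
  D. kg·m/s²: ✗ does not match
  E. kg·m²/s: ✗ does not match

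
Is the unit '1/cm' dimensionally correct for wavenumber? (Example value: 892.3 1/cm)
Yes

wavenumber has SI base units: 1 / m
1/cm reduces to the same SI base units, so it is a valid unit for wavenumber.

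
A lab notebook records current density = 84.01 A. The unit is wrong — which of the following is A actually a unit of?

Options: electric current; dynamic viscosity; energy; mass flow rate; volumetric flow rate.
electric current

current density should have units dimensionally equivalent to A / m^2 (e.g. A/m²).
The given unit 'A' reduces to A. Of the listed options, that is the dimensionality of electric current.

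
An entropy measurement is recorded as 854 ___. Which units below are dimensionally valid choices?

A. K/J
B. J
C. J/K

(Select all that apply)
C

entropy has SI base units: kg * m^2 / (s^2 * K)

Checking each option against kg * m^2 / (s^2 * K):
  A. K/J: ✗ does not match
  B. J: ✗ does not match
  C. J/K: ✓ matches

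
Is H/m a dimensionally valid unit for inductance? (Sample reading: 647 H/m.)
No

inductance has SI base units: kg * m^2 / (A^2 * s^2)
H/m does NOT reduce to kg * m^2 / (A^2 * s^2); a valid unit for inductance would be e.g. H.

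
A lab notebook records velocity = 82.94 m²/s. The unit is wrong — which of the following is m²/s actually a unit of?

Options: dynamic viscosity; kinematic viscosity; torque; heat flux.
kinematic viscosity

velocity should have units dimensionally equivalent to m / s (e.g. m/s).
The given unit 'm²/s' reduces to m^2 / s. Of the listed options, that is the dimensionality of kinematic viscosity.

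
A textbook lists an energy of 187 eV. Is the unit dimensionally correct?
Yes

energy has SI base units: kg * m^2 / s^2
eV reduces to the same SI base units, so it is a valid unit for energy.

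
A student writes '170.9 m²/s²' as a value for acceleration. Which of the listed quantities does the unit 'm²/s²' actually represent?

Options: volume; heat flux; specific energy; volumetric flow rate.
specific energy

acceleration should have units dimensionally equivalent to m / s^2 (e.g. m/s²).
The given unit 'm²/s²' reduces to m^2 / s^2. Of the listed options, that is the dimensionality of specific energy.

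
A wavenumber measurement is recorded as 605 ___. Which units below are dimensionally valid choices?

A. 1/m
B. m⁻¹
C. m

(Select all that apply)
A, B

wavenumber has SI base units: 1 / m

Checking each option against 1 / m:
  A. 1/m: ✓ matches
  B. m⁻¹: ✓ matches
  C. m: ✗ does not match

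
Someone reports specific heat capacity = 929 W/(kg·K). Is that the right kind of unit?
No

specific heat capacity has SI base units: m^2 / (s^2 * K)
W/(kg·K) does NOT reduce to m^2 / (s^2 * K); a valid unit for specific heat capacity would be e.g. J/(kg·K).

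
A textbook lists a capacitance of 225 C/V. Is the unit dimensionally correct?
Yes

capacitance has SI base units: A^2 * s^4 / (kg * m^2)
C/V reduces to the same SI base units, so it is a valid unit for capacitance.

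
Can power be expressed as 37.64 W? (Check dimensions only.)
Yes

power has SI base units: kg * m^2 / s^3
W reduces to the same SI base units, so it is a valid unit for power.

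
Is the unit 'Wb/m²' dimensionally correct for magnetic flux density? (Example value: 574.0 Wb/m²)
Yes

magnetic flux density has SI base units: kg / (A * s^2)
Wb/m² reduces to the same SI base units, so it is a valid unit for magnetic flux density.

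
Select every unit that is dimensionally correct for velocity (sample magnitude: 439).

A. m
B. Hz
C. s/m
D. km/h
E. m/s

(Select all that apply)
D, E

velocity has SI base units: m / s

Checking each option against m / s:
  A. m: ✗ does not match
  B. Hz: ✗ does not match
  C. s/m: ✗ does not match
  D. km/h: ✓ matches
  E. m/s: ✓ matches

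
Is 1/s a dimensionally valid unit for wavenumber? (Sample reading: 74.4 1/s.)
No

wavenumber has SI base units: 1 / m
1/s does NOT reduce to 1 / m; a valid unit for wavenumber would be e.g. 1/m.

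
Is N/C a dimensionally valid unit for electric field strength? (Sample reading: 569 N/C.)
Yes

electric field strength has SI base units: kg * m / (A * s^3)
N/C reduces to the same SI base units, so it is a valid unit for electric field strength.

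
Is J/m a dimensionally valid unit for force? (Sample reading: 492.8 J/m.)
Yes

force has SI base units: kg * m / s^2
J/m reduces to the same SI base units, so it is a valid unit for force.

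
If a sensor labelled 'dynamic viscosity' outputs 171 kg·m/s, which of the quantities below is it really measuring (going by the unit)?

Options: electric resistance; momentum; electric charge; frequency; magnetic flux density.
momentum

dynamic viscosity should have units dimensionally equivalent to kg / (m * s) (e.g. Pa·s).
The given unit 'kg·m/s' reduces to kg * m / s. Of the listed options, that is the dimensionality of momentum.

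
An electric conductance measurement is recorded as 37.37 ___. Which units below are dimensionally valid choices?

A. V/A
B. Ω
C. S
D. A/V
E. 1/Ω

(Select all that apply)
C, D, E

electric conductance has SI base units: A^2 * s^3 / (kg * m^2)

Checking each option against A^2 * s^3 / (kg * m^2):
  A. V/A: ✗ does not match
  B. Ω: ✗ does not match
  C. S: ✓ matches
  D. A/V: ✓ matches
  E. 1/Ω: ✓ matches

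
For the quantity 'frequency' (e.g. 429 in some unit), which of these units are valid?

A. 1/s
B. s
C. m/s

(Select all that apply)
A

frequency has SI base units: 1 / s

Checking each option against 1 / s:
  A. 1/s: ✓ matches
  B. s: ✗ does not match
  C. m/s: ✗ does not match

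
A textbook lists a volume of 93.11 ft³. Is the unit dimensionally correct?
Yes

volume has SI base units: m^3
ft³ reduces to the same SI base units, so it is a valid unit for volume.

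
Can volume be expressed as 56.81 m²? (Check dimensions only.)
No

volume has SI base units: m^3
m² does NOT reduce to m^3; a valid unit for volume would be e.g. m³.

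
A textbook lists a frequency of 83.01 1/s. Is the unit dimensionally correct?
Yes

frequency has SI base units: 1 / s
1/s reduces to the same SI base units, so it is a valid unit for frequency.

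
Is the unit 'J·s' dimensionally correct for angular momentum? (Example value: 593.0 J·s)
Yes

angular momentum has SI base units: kg * m^2 / s
J·s reduces to the same SI base units, so it is a valid unit for angular momentum.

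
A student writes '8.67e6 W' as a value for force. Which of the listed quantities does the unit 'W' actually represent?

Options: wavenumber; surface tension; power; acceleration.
power

force should have units dimensionally equivalent to kg * m / s^2 (e.g. N).
The given unit 'W' reduces to kg * m^2 / s^3. Of the listed options, that is the dimensionality of power.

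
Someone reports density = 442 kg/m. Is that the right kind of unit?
No

density has SI base units: kg / m^3
kg/m does NOT reduce to kg / m^3; a valid unit for density would be e.g. kg/m³.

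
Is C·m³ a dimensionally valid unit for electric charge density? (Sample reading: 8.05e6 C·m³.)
No

electric charge density has SI base units: A * s / m^3
C·m³ does NOT reduce to A * s / m^3; a valid unit for electric charge density would be e.g. C/m³.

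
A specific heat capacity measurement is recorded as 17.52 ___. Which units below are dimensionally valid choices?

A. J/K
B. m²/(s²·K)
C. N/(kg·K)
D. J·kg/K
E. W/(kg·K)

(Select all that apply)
B

specific heat capacity has SI base units: m^2 / (s^2 * K)

Checking each option against m^2 / (s^2 * K):
  A. J/K: ✗ does not match
  B. m²/(s²·K): ✓ matches
  C. N/(kg·K): ✗ does not match
  D. J·kg/K: ✗ does not match
  E. W/(kg·K): ✗ does not match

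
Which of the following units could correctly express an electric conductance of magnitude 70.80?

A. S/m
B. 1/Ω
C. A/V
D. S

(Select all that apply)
B, C, D

electric conductance has SI base units: A^2 * s^3 / (kg * m^2)

Checking each option against A^2 * s^3 / (kg * m^2):
  A. S/m: ✗ does not match
  B. 1/Ω: ✓ matches
  C. A/V: ✓ matches
  D. S: ✓ matches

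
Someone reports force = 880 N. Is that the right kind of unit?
Yes

force has SI base units: kg * m / s^2
N reduces to the same SI base units, so it is a valid unit for force.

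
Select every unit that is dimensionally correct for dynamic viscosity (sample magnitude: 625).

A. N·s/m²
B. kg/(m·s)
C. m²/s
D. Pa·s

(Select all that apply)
A, B, D

dynamic viscosity has SI base units: kg / (m * s)

Checking each option against kg / (m * s):
  A. N·s/m²: ✓ matches
  B. kg/(m·s): ✓ matches
  C. m²/s: ✗ does not match
  D. Pa·s: ✓ matches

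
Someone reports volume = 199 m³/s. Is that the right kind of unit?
No

volume has SI base units: m^3
m³/s does NOT reduce to m^3; a valid unit for volume would be e.g. m³.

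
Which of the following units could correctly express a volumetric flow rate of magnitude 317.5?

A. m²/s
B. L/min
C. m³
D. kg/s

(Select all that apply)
B

volumetric flow rate has SI base units: m^3 / s

Checking each option against m^3 / s:
  A. m²/s: ✗ does not match
  B. L/min: ✓ matches
  C. m³: ✗ does not match
  D. kg/s: ✗ does not match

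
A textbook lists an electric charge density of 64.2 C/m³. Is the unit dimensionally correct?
Yes

electric charge density has SI base units: A * s / m^3
C/m³ reduces to the same SI base units, so it is a valid unit for electric charge density.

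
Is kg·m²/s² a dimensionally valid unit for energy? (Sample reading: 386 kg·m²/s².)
Yes

energy has SI base units: kg * m^2 / s^2
kg·m²/s² reduces to the same SI base units, so it is a valid unit for energy.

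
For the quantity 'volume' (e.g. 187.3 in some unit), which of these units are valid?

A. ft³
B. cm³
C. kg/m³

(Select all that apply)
A, B

volume has SI base units: m^3

Checking each option against m^3:
  A. ft³: ✓ matches
  B. cm³: ✓ matches
  C. kg/m³: ✗ does not match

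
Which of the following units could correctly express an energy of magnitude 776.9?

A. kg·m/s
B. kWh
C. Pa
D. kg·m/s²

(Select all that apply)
B

energy has SI base units: kg * m^2 / s^2

Checking each option against kg * m^2 / s^2:
  A. kg·m/s: ✗ does not match
  B. kWh: ✓ matches
  C. Pa: ✗ does not match
  D. kg·m/s²: ✗ does not match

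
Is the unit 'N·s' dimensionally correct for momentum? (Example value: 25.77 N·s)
Yes

momentum has SI base units: kg * m / s
N·s reduces to the same SI base units, so it is a valid unit for momentum.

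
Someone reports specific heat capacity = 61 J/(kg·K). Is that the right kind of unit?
Yes

specific heat capacity has SI base units: m^2 / (s^2 * K)
J/(kg·K) reduces to the same SI base units, so it is a valid unit for specific heat capacity.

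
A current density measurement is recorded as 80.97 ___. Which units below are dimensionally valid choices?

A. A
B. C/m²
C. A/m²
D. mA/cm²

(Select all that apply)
C, D

current density has SI base units: A / m^2

Checking each option against A / m^2:
  A. A: ✗ does not match
  B. C/m²: ✗ does not match
  C. A/m²: ✓ matches
  D. mA/cm²: ✓ matches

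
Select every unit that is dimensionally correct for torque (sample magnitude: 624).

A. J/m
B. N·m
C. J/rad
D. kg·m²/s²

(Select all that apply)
B, C, D

torque has SI base units: kg * m^2 / s^2

Checking each option against kg * m^2 / s^2:
  A. J/m: ✗ does not match
  B. N·m: ✓ matches
  C. J/rad: ✓ matches
  D. kg·m²/s²: ✓ matches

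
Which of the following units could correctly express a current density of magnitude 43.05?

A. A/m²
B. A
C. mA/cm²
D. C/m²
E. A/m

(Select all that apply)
A, C

current density has SI base units: A / m^2

Checking each option against A / m^2:
  A. A/m²: ✓ matches
  B. A: ✗ does not match
  C. mA/cm²: ✓ matches
  D. C/m²: ✗ does not match
  E. A/m: ✗ does not match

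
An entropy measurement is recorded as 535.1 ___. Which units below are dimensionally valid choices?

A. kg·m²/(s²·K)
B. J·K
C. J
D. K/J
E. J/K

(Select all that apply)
A, E

entropy has SI base units: kg * m^2 / (s^2 * K)

Checking each option against kg * m^2 / (s^2 * K):
  A. kg·m²/(s²·K): ✓ matches
  B. J·K: ✗ does not match
  C. J: ✗ does not match
  D. K/J: ✗ does not match
  E. J/K: ✓ matches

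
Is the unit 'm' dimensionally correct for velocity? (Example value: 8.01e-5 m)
No

velocity has SI base units: m / s
m does NOT reduce to m / s; a valid unit for velocity would be e.g. m/s.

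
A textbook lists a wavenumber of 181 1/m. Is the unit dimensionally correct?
Yes

wavenumber has SI base units: 1 / m
1/m reduces to the same SI base units, so it is a valid unit for wavenumber.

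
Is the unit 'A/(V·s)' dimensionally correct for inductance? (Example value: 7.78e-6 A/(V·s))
No

inductance has SI base units: kg * m^2 / (A^2 * s^2)
A/(V·s) does NOT reduce to kg * m^2 / (A^2 * s^2); a valid unit for inductance would be e.g. H.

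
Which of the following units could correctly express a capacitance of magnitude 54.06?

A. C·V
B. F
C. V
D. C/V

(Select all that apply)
B, D

capacitance has SI base units: A^2 * s^4 / (kg * m^2)

Checking each option against A^2 * s^4 / (kg * m^2):
  A. C·V: ✗ does not match
  B. F: ✓ matches
  C. V: ✗ does not match
  D. C/V: ✓ matches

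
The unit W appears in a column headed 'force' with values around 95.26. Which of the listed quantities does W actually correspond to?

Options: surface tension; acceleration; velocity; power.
power

force should have units dimensionally equivalent to kg * m / s^2 (e.g. N).
The given unit 'W' reduces to kg * m^2 / s^3. Of the listed options, that is the dimensionality of power.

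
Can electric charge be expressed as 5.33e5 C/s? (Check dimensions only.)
No

electric charge has SI base units: A * s
C/s does NOT reduce to A * s; a valid unit for electric charge would be e.g. C.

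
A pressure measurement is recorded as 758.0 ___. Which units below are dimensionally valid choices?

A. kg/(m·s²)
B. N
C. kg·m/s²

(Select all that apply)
A

pressure has SI base units: kg / (m * s^2)

Checking each option against kg / (m * s^2):
  A. kg/(m·s²): ✓ matches
  B. N: ✗ does not match
  C. kg·m/s²: ✗ does not match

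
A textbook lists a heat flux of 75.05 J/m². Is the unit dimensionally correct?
No

heat flux has SI base units: kg / s^3
J/m² does NOT reduce to kg / s^3; a valid unit for heat flux would be e.g. W/m².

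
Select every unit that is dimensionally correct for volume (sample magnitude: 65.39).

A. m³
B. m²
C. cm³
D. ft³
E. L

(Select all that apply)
A, C, D, E

volume has SI base units: m^3

Checking each option against m^3:
  A. m³: ✓ matches
  B. m²: ✗ does not match
  C. cm³: ✓ matches
  D. ft³: ✓ matches
  E. L: ✓ matches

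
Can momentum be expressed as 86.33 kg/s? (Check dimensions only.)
No

momentum has SI base units: kg * m / s
kg/s does NOT reduce to kg * m / s; a valid unit for momentum would be e.g. kg·m/s.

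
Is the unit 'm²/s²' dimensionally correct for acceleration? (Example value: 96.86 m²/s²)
No

acceleration has SI base units: m / s^2
m²/s² does NOT reduce to m / s^2; a valid unit for acceleration would be e.g. m/s².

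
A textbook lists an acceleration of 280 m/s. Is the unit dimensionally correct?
No

acceleration has SI base units: m / s^2
m/s does NOT reduce to m / s^2; a valid unit for acceleration would be e.g. m/s².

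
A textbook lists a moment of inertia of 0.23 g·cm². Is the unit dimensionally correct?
Yes

moment of inertia has SI base units: kg * m^2
g·cm² reduces to the same SI base units, so it is a valid unit for moment of inertia.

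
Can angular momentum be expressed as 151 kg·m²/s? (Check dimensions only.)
Yes

angular momentum has SI base units: kg * m^2 / s
kg·m²/s reduces to the same SI base units, so it is a valid unit for angular momentum.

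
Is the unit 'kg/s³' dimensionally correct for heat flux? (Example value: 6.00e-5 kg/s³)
Yes

heat flux has SI base units: kg / s^3
kg/s³ reduces to the same SI base units, so it is a valid unit for heat flux.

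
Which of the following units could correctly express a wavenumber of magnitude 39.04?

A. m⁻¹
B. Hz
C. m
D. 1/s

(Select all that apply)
A

wavenumber has SI base units: 1 / m

Checking each option against 1 / m:
  A. m⁻¹: ✓ matches
  B. Hz: ✗ does not match
  C. m: ✗ does not match
  D. 1/s: ✗ does not match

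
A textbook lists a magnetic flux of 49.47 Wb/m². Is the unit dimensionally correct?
No

magnetic flux has SI base units: kg * m^2 / (A * s^2)
Wb/m² does NOT reduce to kg * m^2 / (A * s^2); a valid unit for magnetic flux would be e.g. Wb.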